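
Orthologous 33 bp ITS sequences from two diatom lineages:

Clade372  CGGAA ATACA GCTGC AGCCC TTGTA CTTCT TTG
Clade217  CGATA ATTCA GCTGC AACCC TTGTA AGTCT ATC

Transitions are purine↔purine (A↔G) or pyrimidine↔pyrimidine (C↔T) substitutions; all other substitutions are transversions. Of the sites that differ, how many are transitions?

Mismatches occur at site 3 (G/A, transition), site 4 (A/T, transversion), site 8 (A/T, transversion), site 17 (G/A, transition), site 26 (C/A, transversion), site 27 (T/G, transversion), site 31 (T/A, transversion), site 33 (G/C, transversion).
Of the 8 differences, 2 transitions and 6 transversions, so the answer is 2.

2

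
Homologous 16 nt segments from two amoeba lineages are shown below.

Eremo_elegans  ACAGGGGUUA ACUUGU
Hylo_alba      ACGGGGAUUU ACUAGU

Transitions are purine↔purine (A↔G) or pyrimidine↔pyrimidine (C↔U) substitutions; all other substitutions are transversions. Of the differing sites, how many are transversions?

2

The sequences differ at positions 3 (A/G, transition), 7 (G/A, transition), 10 (A/U, transversion), 14 (U/A, transversion).
Of the 4 differences, 2 transitions and 2 transversions, so the answer is 2.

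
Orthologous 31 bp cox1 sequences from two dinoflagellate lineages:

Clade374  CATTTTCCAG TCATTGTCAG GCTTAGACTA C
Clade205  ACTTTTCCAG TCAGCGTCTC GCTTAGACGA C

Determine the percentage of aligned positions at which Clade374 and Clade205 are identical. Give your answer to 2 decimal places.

77.42%

Differing sites — 1:C/A; 2:A/C; 14:T/G; 15:T/C; 19:A/T; 20:G/C; 29:T/G.
24 of the 31 sites match, so the percent identity is 24/31 × 100 = 77.42%.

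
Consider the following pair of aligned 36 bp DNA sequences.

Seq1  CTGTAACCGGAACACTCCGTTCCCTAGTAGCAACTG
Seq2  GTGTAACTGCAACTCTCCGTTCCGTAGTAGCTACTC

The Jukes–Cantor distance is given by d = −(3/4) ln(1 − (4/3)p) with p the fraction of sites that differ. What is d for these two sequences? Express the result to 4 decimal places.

The sequences differ at positions 1 (C/G), 8 (C/T), 10 (G/C), 14 (A/T), 24 (C/G), 32 (A/T), 36 (G/C).
p = 7/36 = 0.194444.
d = −0.75 · ln(1 − (4/3)·0.194444) = −0.75 · ln(0.740741) = −0.75 · (-0.300104) = 0.2251.

0.2251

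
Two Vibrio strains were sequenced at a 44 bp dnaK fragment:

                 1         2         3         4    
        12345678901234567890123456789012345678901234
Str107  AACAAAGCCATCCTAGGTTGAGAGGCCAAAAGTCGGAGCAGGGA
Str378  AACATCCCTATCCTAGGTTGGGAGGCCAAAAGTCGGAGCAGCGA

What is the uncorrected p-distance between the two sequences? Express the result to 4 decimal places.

The sequences differ at positions 5 (A/T), 6 (A/C), 7 (G/C), 9 (C/T), 21 (A/G), 42 (G/C).
There are 6 differences over 44 sites, so p = 6/44 = 0.1364.

0.1364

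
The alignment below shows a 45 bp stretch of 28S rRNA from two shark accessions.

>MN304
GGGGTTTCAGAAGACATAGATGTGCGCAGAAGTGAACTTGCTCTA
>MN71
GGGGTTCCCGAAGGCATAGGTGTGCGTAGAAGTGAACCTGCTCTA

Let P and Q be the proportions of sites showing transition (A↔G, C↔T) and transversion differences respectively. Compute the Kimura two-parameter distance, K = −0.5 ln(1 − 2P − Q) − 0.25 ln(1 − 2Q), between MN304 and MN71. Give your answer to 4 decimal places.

The sequences differ at positions 7 (T/C, transition), 9 (A/C, transversion), 14 (A/G, transition), 20 (A/G, transition), 27 (C/T, transition), 38 (T/C, transition).
Of the 6 differences, 5 transitions and 1 transversion over 45 sites: P = 5/45 = 0.111111, Q = 1/45 = 0.022222.
d = −0.5·ln(0.755556) − 0.25·ln(0.955556) = −0.5·(-0.280301) − 0.25·(-0.045462) = 0.1515.

0.1515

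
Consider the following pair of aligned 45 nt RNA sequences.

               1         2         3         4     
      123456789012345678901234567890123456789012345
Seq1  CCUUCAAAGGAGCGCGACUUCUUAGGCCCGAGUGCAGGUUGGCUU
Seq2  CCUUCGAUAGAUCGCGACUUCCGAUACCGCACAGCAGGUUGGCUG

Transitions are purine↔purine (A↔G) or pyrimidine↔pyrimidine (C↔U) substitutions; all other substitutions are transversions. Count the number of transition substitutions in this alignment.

Mismatches occur at site 6 (A↔G, transition), site 8 (A↔U, transversion), site 9 (G↔A, transition), site 12 (G↔U, transversion), site 22 (U↔C, transition), site 23 (U↔G, transversion), site 25 (G↔U, transversion), site 26 (G↔A, transition), site 29 (C↔G, transversion), site 30 (G↔C, transversion), site 32 (G↔C, transversion), site 33 (U↔A, transversion), site 45 (U↔G, transversion).
Of the 13 differences, 4 transitions and 9 transversions, so the answer is 4.

4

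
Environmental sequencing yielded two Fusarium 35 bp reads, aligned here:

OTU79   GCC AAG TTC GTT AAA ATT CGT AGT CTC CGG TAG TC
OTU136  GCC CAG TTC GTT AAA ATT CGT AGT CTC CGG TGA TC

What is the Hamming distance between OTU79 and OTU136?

3

Differing sites — 4:A/C; 32:A/G; 33:G/A.
That gives 3 mismatches out of 35 aligned sites, so the Hamming distance is 3.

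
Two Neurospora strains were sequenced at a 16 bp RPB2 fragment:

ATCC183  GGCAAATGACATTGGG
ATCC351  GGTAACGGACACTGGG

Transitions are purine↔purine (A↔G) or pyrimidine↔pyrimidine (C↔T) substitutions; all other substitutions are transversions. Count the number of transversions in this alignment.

2

Differing sites — 3:C/T (Ti); 6:A/C (Tv); 7:T/G (Tv); 12:T/C (Ti).
Of the 4 differences, 2 transitions and 2 transversions, so the answer is 2.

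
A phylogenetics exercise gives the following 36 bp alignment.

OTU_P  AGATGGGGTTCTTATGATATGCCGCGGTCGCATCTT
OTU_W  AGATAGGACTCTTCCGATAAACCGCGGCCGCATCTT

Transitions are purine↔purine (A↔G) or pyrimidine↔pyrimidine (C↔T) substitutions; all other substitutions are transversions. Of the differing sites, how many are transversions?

2

Differing sites — 5:G/A (Ti); 8:G/A (Ti); 9:T/C (Ti); 14:A/C (Tv); 15:T/C (Ti); 20:T/A (Tv); 21:G/A (Ti); 28:T/C (Ti).
Of the 8 differences, 6 transitions and 2 transversions, so the answer is 2.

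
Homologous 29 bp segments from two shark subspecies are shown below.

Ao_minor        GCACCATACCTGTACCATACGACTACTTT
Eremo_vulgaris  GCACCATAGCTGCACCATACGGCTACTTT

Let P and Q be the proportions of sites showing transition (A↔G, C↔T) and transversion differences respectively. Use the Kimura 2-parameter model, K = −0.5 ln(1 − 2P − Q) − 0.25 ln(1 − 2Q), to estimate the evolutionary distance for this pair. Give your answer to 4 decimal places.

0.1125

Differing sites — 9:C/G (Tv); 13:T/C (Ti); 22:A/G (Ti).
Of the 3 differences, 2 transitions and 1 transversion over 29 sites: P = 2/29 = 0.068966, Q = 1/29 = 0.034483.
d = −0.5·ln(0.827585) − 0.25·ln(0.931034) = −0.5·(-0.189243) − 0.25·(-0.071459) = 0.1125.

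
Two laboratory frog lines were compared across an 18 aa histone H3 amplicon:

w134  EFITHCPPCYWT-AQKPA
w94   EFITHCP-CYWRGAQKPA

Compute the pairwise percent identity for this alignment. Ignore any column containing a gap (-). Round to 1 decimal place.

93.8%

Excluding the 2 gap columns leaves 16 comparable sites.
A single mismatch occurs at site 12 (T→R).
15 of the 16 comparable sites match, so the percent identity is 15/16 × 100 = 93.8%.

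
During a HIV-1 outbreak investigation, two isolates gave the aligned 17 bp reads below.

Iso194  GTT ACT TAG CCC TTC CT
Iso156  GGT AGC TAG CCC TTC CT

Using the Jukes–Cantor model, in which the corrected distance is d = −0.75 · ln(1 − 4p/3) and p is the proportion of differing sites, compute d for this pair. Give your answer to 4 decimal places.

0.2012

The sequences differ at positions 2 (T/G), 5 (C/G), 6 (T/C).
p = 3/17 = 0.176471.
d = −0.75 · ln(1 − (4/3)·0.176471) = −0.75 · ln(0.764705) = −0.75 · (-0.268265) = 0.2012.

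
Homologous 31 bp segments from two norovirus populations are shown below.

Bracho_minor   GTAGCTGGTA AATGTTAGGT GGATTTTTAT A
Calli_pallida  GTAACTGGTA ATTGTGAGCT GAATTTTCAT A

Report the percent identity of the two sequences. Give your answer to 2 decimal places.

Mismatches occur at site 4 (G↔A), site 12 (A↔T), site 16 (T↔G), site 19 (G↔C), site 22 (G↔A), site 28 (T↔C).
25 of the 31 sites match, so the percent identity is 25/31 × 100 = 80.65%.

80.65%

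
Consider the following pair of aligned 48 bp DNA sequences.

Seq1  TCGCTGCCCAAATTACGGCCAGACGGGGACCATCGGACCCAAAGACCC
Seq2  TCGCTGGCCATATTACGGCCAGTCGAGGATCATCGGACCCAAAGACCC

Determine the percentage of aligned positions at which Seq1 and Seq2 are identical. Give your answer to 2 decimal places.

The sequences differ at positions 7 (C/G), 11 (A/T), 23 (A/T), 26 (G/A), 30 (C/T).
43 of the 48 sites match, so the percent identity is 43/48 × 100 = 89.58%.

89.58%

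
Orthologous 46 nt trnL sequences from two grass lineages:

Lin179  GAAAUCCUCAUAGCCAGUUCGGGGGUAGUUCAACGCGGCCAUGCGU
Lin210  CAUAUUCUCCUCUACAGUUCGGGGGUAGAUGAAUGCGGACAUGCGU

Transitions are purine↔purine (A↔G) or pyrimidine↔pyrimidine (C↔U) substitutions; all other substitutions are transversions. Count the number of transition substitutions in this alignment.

2

Differing sites — 1:G/C (Tv); 3:A/U (Tv); 6:C/U (Ti); 10:A/C (Tv); 12:A/C (Tv); 13:G/U (Tv); 14:C/A (Tv); 29:U/A (Tv); 31:C/G (Tv); 34:C/U (Ti); 39:C/A (Tv).
Of the 11 differences, 2 transitions and 9 transversions, so the answer is 2.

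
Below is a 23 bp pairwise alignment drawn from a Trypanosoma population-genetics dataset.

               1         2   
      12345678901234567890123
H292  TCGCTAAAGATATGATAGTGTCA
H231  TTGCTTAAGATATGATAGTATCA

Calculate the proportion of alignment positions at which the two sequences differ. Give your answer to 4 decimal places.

0.1304

The sequences differ at positions 2 (C/T), 6 (A/T), 20 (G/A).
There are 3 differences over 23 sites, so p = 3/23 = 0.1304.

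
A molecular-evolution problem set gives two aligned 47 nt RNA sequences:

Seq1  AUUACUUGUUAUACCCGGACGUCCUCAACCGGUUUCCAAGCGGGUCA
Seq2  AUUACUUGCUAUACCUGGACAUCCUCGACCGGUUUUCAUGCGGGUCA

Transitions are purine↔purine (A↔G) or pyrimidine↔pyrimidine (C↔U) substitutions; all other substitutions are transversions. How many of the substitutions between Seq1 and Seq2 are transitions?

Mismatches occur at site 9 (U/C, transition), site 16 (C/U, transition), site 21 (G/A, transition), site 27 (A/G, transition), site 36 (C/U, transition), site 39 (A/U, transversion).
Of the 6 differences, 5 transitions and 1 transversion, so the answer is 5.

5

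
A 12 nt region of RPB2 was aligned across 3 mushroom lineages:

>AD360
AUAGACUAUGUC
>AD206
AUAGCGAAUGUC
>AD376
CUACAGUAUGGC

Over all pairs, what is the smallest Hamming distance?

3

Pairwise Hamming distances:
  AD360 vs AD206: 3
  AD360 vs AD376: 4
  AD206 vs AD376: 5
The smallest is 3, between AD360 and AD206.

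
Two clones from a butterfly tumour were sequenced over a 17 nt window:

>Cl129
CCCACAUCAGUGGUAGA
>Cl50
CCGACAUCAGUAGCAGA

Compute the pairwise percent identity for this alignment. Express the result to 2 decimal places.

82.35%

Differing sites — 3:C/G; 12:G/A; 14:U/C.
14 of the 17 sites match, so the percent identity is 14/17 × 100 = 82.35%.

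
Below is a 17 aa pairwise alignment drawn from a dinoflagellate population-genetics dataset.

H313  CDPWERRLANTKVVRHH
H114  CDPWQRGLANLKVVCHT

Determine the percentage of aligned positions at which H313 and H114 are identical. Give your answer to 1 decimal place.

70.6%

Differing sites — 5:E/Q; 7:R/G; 11:T/L; 15:R/C; 17:H/T.
12 of the 17 sites match, so the percent identity is 12/17 × 100 = 70.6%.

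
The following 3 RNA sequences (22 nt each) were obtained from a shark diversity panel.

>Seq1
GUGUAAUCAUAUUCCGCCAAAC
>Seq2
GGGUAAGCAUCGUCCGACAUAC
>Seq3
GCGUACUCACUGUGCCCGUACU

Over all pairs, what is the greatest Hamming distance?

Pairwise Hamming distances:
  Seq1 vs Seq2: 6
  Seq1 vs Seq3: 11
  Seq2 vs Seq3: 13
The largest is 13, between Seq2 and Seq3.

13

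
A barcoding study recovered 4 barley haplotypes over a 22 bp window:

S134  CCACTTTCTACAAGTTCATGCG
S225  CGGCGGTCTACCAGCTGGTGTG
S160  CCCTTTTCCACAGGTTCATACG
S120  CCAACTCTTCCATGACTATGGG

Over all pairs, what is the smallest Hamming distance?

Pairwise Hamming distances:
  S134 vs S225: 9
  S134 vs S160: 5
  S134 vs S120: 10
  S225 vs S160: 13
  S225 vs S120: 15
  S160 vs S120: 13
The smallest is 5, between S134 and S160.

5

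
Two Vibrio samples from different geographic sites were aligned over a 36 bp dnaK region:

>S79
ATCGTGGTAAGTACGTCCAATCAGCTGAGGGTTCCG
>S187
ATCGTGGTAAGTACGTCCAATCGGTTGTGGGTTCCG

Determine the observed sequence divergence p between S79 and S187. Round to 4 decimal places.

0.0833

Differing sites — 23:A/G; 25:C/T; 28:A/T.
There are 3 differences over 36 sites, so p = 3/36 = 0.0833.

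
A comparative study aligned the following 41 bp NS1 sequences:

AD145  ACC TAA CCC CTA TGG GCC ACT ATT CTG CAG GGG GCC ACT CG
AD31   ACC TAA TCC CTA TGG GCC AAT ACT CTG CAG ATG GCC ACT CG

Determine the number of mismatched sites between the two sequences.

The sequences differ at positions 7 (C/T), 20 (C/A), 23 (T/C), 31 (G/A), 32 (G/T).
That gives 5 mismatches out of 41 aligned sites, so the Hamming distance is 5.

5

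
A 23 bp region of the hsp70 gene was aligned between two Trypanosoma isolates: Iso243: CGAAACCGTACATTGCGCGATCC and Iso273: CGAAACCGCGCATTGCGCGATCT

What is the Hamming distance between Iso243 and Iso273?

3

The sequences differ at positions 9 (T/C), 10 (A/G), 23 (C/T).
That gives 3 mismatches out of 23 aligned sites, so the Hamming distance is 3.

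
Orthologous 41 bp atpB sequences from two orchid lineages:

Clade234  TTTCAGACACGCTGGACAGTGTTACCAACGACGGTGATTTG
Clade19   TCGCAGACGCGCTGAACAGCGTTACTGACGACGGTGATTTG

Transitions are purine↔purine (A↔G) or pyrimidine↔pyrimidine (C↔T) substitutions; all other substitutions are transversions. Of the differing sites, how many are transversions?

The sequences differ at positions 2 (T/C, transition), 3 (T/G, transversion), 9 (A/G, transition), 15 (G/A, transition), 20 (T/C, transition), 26 (C/T, transition), 27 (A/G, transition).
Of the 7 differences, 6 transitions and 1 transversion, so the answer is 1.

1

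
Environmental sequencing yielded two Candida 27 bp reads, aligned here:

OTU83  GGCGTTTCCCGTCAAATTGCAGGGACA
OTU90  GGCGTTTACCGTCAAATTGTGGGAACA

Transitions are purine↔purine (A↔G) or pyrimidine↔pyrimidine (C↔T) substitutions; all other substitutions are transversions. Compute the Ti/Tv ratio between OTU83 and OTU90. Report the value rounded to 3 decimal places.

The sequences differ at positions 8 (C/A, transversion), 20 (C/T, transition), 21 (A/G, transition), 24 (G/A, transition).
Of the 4 differences, 3 transitions and 1 transversion, so Ti/Tv = 3/1 = 3.000.

3.000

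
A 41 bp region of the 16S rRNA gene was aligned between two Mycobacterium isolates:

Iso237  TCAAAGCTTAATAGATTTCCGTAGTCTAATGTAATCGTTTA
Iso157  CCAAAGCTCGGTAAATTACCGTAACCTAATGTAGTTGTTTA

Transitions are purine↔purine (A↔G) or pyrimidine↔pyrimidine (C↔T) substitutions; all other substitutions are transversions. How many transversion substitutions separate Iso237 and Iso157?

1

Mismatches occur at site 1 (T→C, transition), site 9 (T→C, transition), site 10 (A→G, transition), site 11 (A→G, transition), site 14 (G→A, transition), site 18 (T→A, transversion), site 24 (G→A, transition), site 25 (T→C, transition), site 34 (A→G, transition), site 36 (C→T, transition).
Of the 10 differences, 9 transitions and 1 transversion, so the answer is 1.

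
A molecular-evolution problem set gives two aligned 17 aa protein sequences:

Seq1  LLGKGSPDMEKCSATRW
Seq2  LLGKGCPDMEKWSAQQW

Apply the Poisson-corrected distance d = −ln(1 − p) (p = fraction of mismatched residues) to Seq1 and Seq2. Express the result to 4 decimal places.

Mismatches occur at site 6 (S→C), site 12 (C→W), site 15 (T→Q), site 16 (R→Q).
p = 4/17 = 0.235294.
d = −ln(1 − 0.235294) = −ln(0.764706) = 0.2683.

0.2683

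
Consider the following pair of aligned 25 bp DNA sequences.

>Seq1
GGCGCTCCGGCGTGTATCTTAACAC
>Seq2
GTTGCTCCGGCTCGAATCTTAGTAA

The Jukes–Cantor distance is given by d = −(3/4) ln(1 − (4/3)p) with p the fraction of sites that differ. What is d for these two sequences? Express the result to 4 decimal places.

The sequences differ at positions 2 (G/T), 3 (C/T), 12 (G/T), 13 (T/C), 15 (T/A), 22 (A/G), 23 (C/T), 25 (C/A).
p = 8/25 = 0.320000.
d = −0.75 · ln(1 − (4/3)·0.320000) = −0.75 · ln(0.573333) = −0.75 · (-0.556289) = 0.4172.

0.4172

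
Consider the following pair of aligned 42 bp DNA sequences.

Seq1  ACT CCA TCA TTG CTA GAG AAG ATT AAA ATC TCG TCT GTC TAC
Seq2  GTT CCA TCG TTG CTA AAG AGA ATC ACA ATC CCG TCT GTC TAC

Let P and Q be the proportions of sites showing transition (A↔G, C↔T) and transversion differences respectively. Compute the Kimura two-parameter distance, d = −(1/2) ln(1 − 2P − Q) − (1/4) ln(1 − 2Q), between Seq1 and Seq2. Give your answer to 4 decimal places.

0.2716

Mismatches occur at site 1 (A/G, transition), site 2 (C/T, transition), site 9 (A/G, transition), site 16 (G/A, transition), site 20 (A/G, transition), site 21 (G/A, transition), site 24 (T/C, transition), site 26 (A/C, transversion), site 31 (T/C, transition).
Of the 9 differences, 8 transitions and 1 transversion over 42 sites: P = 8/42 = 0.190476, Q = 1/42 = 0.023810.
d = −0.5·ln(0.595238) − 0.25·ln(0.952380) = −0.5·(-0.518794) − 0.25·(-0.048791) = 0.2716.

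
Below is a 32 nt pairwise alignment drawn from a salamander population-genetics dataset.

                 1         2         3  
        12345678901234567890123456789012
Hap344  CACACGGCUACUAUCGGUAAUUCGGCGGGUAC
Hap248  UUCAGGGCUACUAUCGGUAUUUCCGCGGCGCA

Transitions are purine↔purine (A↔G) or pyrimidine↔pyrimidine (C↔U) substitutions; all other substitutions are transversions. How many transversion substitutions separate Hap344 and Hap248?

Differing sites — 1:C/U (Ti); 2:A/U (Tv); 5:C/G (Tv); 20:A/U (Tv); 24:G/C (Tv); 29:G/C (Tv); 30:U/G (Tv); 31:A/C (Tv); 32:C/A (Tv).
Of the 9 differences, 1 transition and 8 transversions, so the answer is 8.

8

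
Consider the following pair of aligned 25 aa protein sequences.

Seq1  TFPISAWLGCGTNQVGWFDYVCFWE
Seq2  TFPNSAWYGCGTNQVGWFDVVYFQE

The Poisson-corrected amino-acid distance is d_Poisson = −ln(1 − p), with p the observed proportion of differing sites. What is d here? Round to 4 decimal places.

0.2231

Mismatches occur at site 4 (I→N), site 8 (L→Y), site 20 (Y→V), site 22 (C→Y), site 24 (W→Q).
p = 5/25 = 0.200000.
d = −ln(1 − 0.200000) = −ln(0.800000) = 0.2231.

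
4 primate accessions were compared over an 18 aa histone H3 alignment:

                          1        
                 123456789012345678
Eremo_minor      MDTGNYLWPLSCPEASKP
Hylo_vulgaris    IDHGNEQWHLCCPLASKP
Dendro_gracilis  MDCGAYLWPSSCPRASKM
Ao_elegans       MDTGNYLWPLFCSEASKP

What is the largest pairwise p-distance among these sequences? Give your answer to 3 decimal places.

0.556

Pairwise Hamming distances:
  Eremo_minor vs Hylo_vulgaris: 7
  Eremo_minor vs Dendro_gracilis: 5
  Eremo_minor vs Ao_elegans: 2
  Hylo_vulgaris vs Dendro_gracilis: 10
  Hylo_vulgaris vs Ao_elegans: 8
  Dendro_gracilis vs Ao_elegans: 7
The largest is 10 mismatches, between Hylo_vulgaris and Dendro_gracilis; p = 10/18 = 0.556.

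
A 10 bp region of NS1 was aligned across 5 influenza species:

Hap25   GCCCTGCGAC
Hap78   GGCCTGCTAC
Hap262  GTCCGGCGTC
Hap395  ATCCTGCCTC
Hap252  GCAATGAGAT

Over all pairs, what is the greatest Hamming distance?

8

Pairwise Hamming distances:
  Hap25 vs Hap78: 2
  Hap25 vs Hap262: 3
  Hap25 vs Hap395: 4
  Hap25 vs Hap252: 4
  Hap78 vs Hap262: 4
  Hap78 vs Hap395: 4
  Hap78 vs Hap252: 6
  Hap262 vs Hap395: 3
  Hap262 vs Hap252: 7
  Hap395 vs Hap252: 8
The largest is 8, between Hap395 and Hap252.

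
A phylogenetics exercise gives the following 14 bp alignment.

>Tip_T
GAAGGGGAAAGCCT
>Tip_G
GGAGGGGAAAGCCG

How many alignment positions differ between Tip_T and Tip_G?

Differing sites — 2:A/G; 14:T/G.
That gives 2 mismatches out of 14 aligned sites, so the Hamming distance is 2.

2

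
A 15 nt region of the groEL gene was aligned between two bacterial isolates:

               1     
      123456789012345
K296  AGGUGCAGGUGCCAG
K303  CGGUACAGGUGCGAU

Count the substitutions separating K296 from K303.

Differing sites — 1:A/C; 5:G/A; 13:C/G; 15:G/U.
That gives 4 mismatches out of 15 aligned sites, so the Hamming distance is 4.

4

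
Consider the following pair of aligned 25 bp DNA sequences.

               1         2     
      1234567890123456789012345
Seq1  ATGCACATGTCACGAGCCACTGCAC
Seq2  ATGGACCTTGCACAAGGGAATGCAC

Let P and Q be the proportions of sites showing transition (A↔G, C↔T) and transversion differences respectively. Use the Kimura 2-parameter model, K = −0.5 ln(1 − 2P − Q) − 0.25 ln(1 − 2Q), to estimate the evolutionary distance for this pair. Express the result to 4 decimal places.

Mismatches occur at site 4 (C→G, transversion), site 7 (A→C, transversion), site 9 (G→T, transversion), site 10 (T→G, transversion), site 14 (G→A, transition), site 17 (C→G, transversion), site 18 (C→G, transversion), site 20 (C→A, transversion).
Of the 8 differences, 1 transition and 7 transversions over 25 sites: P = 1/25 = 0.040000, Q = 7/25 = 0.280000.
d = −0.5·ln(0.640000) − 0.25·ln(0.440000) = −0.5·(-0.446287) − 0.25·(-0.820981) = 0.4284.

0.4284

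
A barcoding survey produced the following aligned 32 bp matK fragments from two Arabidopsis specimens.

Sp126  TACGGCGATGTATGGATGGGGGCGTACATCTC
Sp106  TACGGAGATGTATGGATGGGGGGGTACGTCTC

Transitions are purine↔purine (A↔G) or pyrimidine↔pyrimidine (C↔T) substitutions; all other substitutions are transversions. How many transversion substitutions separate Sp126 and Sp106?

Mismatches occur at site 6 (C/A, transversion), site 23 (C/G, transversion), site 28 (A/G, transition).
Of the 3 differences, 1 transition and 2 transversions, so the answer is 2.

2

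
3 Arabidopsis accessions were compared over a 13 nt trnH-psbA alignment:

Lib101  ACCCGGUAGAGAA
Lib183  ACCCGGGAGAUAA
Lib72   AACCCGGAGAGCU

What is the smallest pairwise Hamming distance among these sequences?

2

Pairwise Hamming distances:
  Lib101 vs Lib183: 2
  Lib101 vs Lib72: 5
  Lib183 vs Lib72: 5
The smallest is 2, between Lib101 and Lib183.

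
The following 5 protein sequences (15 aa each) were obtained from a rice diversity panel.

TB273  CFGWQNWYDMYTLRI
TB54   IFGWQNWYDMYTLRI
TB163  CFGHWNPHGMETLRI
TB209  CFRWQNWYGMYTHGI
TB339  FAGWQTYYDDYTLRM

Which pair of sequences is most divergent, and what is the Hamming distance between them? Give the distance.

Pairwise Hamming distances:
  TB273 vs TB54: 1
  TB273 vs TB163: 6
  TB273 vs TB209: 4
  TB273 vs TB339: 6
  TB54 vs TB163: 7
  TB54 vs TB209: 5
  TB54 vs TB339: 6
  TB163 vs TB209: 8
  TB163 vs TB339: 11
  TB209 vs TB339: 10
The largest is 11, between TB163 and TB339.

11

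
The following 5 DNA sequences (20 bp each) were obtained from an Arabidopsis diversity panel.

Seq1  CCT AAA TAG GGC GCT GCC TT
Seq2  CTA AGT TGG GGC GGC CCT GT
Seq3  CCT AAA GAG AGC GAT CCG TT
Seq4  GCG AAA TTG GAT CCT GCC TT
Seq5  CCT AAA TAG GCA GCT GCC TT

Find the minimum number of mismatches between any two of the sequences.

2

Pairwise Hamming distances:
  Seq1 vs Seq2: 10
  Seq1 vs Seq3: 5
  Seq1 vs Seq4: 6
  Seq1 vs Seq5: 2
  Seq2 vs Seq3: 11
  Seq2 vs Seq4: 14
  Seq2 vs Seq5: 12
  Seq3 vs Seq4: 11
  Seq3 vs Seq5: 7
  Seq4 vs Seq5: 6
The smallest is 2, between Seq1 and Seq5.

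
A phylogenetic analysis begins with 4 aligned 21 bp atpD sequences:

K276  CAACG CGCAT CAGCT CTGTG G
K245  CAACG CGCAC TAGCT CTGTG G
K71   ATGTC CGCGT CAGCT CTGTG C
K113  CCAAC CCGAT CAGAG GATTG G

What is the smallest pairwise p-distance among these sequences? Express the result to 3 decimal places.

0.095

Pairwise Hamming distances:
  K276 vs K245: 2
  K276 vs K71: 7
  K276 vs K113: 10
  K245 vs K71: 9
  K245 vs K113: 12
  K71 vs K113: 13
The smallest is 2 mismatches, between K276 and K245; p = 2/21 = 0.095.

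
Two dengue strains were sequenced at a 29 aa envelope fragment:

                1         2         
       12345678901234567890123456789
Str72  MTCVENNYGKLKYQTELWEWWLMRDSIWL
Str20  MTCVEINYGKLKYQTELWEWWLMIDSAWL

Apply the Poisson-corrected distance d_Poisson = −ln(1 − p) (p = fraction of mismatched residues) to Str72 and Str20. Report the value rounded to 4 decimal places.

0.1092

Differing sites — 6:N/I; 24:R/I; 27:I/A.
p = 3/29 = 0.103448.
d = −ln(1 − 0.103448) = −ln(0.896552) = 0.1092.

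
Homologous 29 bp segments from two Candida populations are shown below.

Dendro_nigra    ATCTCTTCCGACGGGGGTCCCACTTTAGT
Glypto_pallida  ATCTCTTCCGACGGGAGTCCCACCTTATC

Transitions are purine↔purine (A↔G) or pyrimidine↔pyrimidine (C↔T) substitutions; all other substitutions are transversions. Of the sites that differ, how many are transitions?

Differing sites — 16:G/A (Ti); 24:T/C (Ti); 28:G/T (Tv); 29:T/C (Ti).
Of the 4 differences, 3 transitions and 1 transversion, so the answer is 3.

3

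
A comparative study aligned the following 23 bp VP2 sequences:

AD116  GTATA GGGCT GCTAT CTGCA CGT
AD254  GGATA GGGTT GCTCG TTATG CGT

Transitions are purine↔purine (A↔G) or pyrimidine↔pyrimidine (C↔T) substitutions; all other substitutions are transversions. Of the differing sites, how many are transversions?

3

The sequences differ at positions 2 (T/G, transversion), 9 (C/T, transition), 14 (A/C, transversion), 15 (T/G, transversion), 16 (C/T, transition), 18 (G/A, transition), 19 (C/T, transition), 20 (A/G, transition).
Of the 8 differences, 5 transitions and 3 transversions, so the answer is 3.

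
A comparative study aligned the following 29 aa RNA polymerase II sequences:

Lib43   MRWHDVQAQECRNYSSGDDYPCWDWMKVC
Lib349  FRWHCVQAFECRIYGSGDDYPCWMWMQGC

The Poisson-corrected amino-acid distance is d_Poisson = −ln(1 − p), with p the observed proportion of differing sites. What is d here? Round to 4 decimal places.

0.3228

Differing sites — 1:M/F; 5:D/C; 9:Q/F; 13:N/I; 15:S/G; 24:D/M; 27:K/Q; 28:V/G.
p = 8/29 = 0.275862.
d = −ln(1 − 0.275862) = −ln(0.724138) = 0.3228.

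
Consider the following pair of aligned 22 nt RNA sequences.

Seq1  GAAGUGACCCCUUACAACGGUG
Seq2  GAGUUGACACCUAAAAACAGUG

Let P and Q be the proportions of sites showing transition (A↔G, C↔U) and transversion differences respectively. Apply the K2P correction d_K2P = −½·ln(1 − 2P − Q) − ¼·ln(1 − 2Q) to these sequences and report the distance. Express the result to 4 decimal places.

0.3390

The sequences differ at positions 3 (A/G, transition), 4 (G/U, transversion), 9 (C/A, transversion), 13 (U/A, transversion), 15 (C/A, transversion), 19 (G/A, transition).
Of the 6 differences, 2 transitions and 4 transversions over 22 sites: P = 2/22 = 0.090909, Q = 4/22 = 0.181818.
d = −0.5·ln(0.636364) − 0.25·ln(0.636364) = −0.5·(-0.451985) − 0.25·(-0.451985) = 0.3390.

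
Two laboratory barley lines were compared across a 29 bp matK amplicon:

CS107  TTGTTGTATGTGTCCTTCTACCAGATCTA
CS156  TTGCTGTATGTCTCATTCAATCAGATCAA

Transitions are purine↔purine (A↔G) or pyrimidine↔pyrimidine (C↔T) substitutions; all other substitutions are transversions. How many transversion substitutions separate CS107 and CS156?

4

Differing sites — 4:T/C (Ti); 12:G/C (Tv); 15:C/A (Tv); 19:T/A (Tv); 21:C/T (Ti); 28:T/A (Tv).
Of the 6 differences, 2 transitions and 4 transversions, so the answer is 4.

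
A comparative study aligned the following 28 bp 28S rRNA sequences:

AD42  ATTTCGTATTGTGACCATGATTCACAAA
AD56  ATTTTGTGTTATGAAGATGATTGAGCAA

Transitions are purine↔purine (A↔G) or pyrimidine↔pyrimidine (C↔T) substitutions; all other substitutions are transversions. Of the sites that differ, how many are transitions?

The sequences differ at positions 5 (C/T, transition), 8 (A/G, transition), 11 (G/A, transition), 15 (C/A, transversion), 16 (C/G, transversion), 23 (C/G, transversion), 25 (C/G, transversion), 26 (A/C, transversion).
Of the 8 differences, 3 transitions and 5 transversions, so the answer is 3.

3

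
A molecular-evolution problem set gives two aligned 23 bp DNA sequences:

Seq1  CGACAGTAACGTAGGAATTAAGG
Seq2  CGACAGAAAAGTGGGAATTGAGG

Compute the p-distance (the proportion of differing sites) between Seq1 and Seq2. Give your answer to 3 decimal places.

Mismatches occur at site 7 (T→A), site 10 (C→A), site 13 (A→G), site 20 (A→G).
There are 4 differences over 23 sites, so p = 4/23 = 0.174.

0.174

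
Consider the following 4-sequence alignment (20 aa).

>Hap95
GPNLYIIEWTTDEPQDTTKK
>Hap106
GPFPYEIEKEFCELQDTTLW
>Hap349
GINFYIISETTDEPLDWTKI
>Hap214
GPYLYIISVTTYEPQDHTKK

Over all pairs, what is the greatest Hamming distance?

Pairwise Hamming distances:
  Hap95 vs Hap106: 10
  Hap95 vs Hap349: 7
  Hap95 vs Hap214: 5
  Hap106 vs Hap349: 14
  Hap106 vs Hap214: 12
  Hap349 vs Hap214: 8
The largest is 14, between Hap106 and Hap349.

14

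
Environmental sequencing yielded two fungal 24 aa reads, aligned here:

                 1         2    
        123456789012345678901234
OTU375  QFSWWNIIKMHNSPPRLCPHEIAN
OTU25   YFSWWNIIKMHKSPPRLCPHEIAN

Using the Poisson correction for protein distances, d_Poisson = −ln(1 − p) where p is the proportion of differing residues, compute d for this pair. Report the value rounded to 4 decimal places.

0.0870

Mismatches occur at site 1 (Q/Y), site 12 (N/K).
p = 2/24 = 0.083333.
d = −ln(1 − 0.083333) = −ln(0.916667) = 0.0870.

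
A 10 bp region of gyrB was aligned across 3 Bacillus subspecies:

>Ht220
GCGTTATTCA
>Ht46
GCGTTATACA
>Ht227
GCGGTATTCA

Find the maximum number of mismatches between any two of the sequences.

2

Pairwise Hamming distances:
  Ht220 vs Ht46: 1
  Ht220 vs Ht227: 1
  Ht46 vs Ht227: 2
The largest is 2, between Ht46 and Ht227.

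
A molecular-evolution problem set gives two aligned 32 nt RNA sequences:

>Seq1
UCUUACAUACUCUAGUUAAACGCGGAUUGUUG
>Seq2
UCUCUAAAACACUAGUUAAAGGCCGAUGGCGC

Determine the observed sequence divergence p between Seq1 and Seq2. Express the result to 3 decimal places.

0.344

The sequences differ at positions 4 (U/C), 5 (A/U), 6 (C/A), 8 (U/A), 11 (U/A), 21 (C/G), 24 (G/C), 28 (U/G), 30 (U/C), 31 (U/G), 32 (G/C).
There are 11 differences over 32 sites, so p = 11/32 = 0.344.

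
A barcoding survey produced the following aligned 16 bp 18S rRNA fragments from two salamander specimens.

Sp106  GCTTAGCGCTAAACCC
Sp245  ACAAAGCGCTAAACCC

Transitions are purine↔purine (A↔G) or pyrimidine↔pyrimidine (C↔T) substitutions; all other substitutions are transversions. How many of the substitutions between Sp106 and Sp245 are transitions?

Mismatches occur at site 1 (G→A, transition), site 3 (T→A, transversion), site 4 (T→A, transversion).
Of the 3 differences, 1 transition and 2 transversions, so the answer is 1.

1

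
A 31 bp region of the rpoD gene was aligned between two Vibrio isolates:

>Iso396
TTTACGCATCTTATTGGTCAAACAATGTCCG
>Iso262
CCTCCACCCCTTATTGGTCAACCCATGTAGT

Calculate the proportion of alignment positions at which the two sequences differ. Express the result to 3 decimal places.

Differing sites — 1:T/C; 2:T/C; 4:A/C; 6:G/A; 8:A/C; 9:T/C; 22:A/C; 24:A/C; 29:C/A; 30:C/G; 31:G/T.
There are 11 differences over 31 sites, so p = 11/31 = 0.355.

0.355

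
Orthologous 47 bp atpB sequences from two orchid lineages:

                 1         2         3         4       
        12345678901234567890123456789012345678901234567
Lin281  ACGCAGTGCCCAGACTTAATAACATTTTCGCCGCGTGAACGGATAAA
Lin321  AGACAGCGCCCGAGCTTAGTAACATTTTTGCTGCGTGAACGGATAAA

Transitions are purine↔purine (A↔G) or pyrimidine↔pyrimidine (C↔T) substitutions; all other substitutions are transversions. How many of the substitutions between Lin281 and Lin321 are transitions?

8

The sequences differ at positions 2 (C/G, transversion), 3 (G/A, transition), 7 (T/C, transition), 12 (A/G, transition), 13 (G/A, transition), 14 (A/G, transition), 19 (A/G, transition), 29 (C/T, transition), 32 (C/T, transition).
Of the 9 differences, 8 transitions and 1 transversion, so the answer is 8.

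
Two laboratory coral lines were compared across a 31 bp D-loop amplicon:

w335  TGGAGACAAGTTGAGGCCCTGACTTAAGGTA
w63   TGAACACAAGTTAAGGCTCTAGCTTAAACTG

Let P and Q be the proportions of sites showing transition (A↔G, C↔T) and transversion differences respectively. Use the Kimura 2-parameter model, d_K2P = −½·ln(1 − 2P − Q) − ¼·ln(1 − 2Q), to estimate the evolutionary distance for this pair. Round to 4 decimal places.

0.3975

Differing sites — 3:G/A (Ti); 5:G/C (Tv); 13:G/A (Ti); 18:C/T (Ti); 21:G/A (Ti); 22:A/G (Ti); 28:G/A (Ti); 29:G/C (Tv); 31:A/G (Ti).
Of the 9 differences, 7 transitions and 2 transversions over 31 sites: P = 7/31 = 0.225806, Q = 2/31 = 0.064516.
d = −0.5·ln(0.483872) − 0.25·ln(0.870968) = −0.5·(-0.725935) − 0.25·(-0.138150) = 0.3975.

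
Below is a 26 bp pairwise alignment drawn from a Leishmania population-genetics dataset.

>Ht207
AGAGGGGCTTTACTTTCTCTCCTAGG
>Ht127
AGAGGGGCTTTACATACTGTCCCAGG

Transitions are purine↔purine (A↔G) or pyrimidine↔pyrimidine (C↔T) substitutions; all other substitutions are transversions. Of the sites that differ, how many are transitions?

1

Mismatches occur at site 14 (T/A, transversion), site 16 (T/A, transversion), site 19 (C/G, transversion), site 23 (T/C, transition).
Of the 4 differences, 1 transition and 3 transversions, so the answer is 1.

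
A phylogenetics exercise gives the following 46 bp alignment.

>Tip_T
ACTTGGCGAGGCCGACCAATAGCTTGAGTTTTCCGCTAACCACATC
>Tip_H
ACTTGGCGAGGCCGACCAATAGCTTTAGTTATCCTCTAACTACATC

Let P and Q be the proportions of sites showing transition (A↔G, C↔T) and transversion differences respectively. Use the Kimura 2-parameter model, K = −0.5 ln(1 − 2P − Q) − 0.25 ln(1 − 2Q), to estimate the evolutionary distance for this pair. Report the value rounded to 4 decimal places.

0.0925

The sequences differ at positions 26 (G/T, transversion), 31 (T/A, transversion), 35 (G/T, transversion), 41 (C/T, transition).
Of the 4 differences, 1 transition and 3 transversions over 46 sites: P = 1/46 = 0.021739, Q = 3/46 = 0.065217.
d = −0.5·ln(0.891305) − 0.25·ln(0.869566) = −0.5·(-0.115069) − 0.25·(-0.139761) = 0.0925.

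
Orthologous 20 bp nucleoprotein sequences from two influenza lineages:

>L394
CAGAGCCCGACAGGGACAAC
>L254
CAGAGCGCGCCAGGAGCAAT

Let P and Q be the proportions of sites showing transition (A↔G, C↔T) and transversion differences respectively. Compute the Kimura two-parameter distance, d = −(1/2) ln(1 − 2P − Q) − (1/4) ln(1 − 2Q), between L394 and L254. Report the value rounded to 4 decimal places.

0.3112

Differing sites — 7:C/G (Tv); 10:A/C (Tv); 15:G/A (Ti); 16:A/G (Ti); 20:C/T (Ti).
Of the 5 differences, 3 transitions and 2 transversions over 20 sites: P = 3/20 = 0.150000, Q = 2/20 = 0.100000.
d = −0.5·ln(0.600000) − 0.25·ln(0.800000) = −0.5·(-0.510826) − 0.25·(-0.223144) = 0.3112.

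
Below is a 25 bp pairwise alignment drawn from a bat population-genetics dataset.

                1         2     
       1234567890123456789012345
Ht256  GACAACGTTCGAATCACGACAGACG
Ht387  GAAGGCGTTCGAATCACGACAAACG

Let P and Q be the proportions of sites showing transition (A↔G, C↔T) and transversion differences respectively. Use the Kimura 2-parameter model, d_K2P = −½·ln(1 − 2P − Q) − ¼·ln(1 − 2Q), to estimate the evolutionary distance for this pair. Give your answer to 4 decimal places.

0.1851

The sequences differ at positions 3 (C/A, transversion), 4 (A/G, transition), 5 (A/G, transition), 22 (G/A, transition).
Of the 4 differences, 3 transitions and 1 transversion over 25 sites: P = 3/25 = 0.120000, Q = 1/25 = 0.040000.
d = −0.5·ln(0.720000) − 0.25·ln(0.920000) = −0.5·(-0.328504) − 0.25·(-0.083382) = 0.1851.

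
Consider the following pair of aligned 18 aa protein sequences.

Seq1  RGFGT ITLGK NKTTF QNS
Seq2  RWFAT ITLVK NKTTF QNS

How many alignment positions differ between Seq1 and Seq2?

Mismatches occur at site 2 (G/W), site 4 (G/A), site 9 (G/V).
That gives 3 mismatches out of 18 aligned sites, so the Hamming distance is 3.

3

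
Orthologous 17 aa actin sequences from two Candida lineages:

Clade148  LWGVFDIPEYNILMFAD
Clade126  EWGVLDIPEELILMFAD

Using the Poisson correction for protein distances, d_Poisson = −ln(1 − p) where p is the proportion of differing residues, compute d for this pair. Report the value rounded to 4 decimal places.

The sequences differ at positions 1 (L/E), 5 (F/L), 10 (Y/E), 11 (N/L).
p = 4/17 = 0.235294.
d = −ln(1 − 0.235294) = −ln(0.764706) = 0.2683.

0.2683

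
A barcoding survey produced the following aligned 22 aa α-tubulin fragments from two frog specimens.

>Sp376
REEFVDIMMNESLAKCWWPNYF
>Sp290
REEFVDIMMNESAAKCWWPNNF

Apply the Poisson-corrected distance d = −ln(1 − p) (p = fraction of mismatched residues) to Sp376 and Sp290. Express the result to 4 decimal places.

0.0953

The sequences differ at positions 13 (L/A), 21 (Y/N).
p = 2/22 = 0.090909.
d = −ln(1 − 0.090909) = −ln(0.909091) = 0.0953.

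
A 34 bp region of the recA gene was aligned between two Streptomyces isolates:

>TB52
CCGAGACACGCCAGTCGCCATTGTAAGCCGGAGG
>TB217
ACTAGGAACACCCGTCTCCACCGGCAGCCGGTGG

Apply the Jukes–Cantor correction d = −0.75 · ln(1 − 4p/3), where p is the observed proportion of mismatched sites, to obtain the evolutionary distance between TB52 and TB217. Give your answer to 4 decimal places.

0.4770

Mismatches occur at site 1 (C/A), site 3 (G/T), site 6 (A/G), site 7 (C/A), site 10 (G/A), site 13 (A/C), site 17 (G/T), site 21 (T/C), site 22 (T/C), site 24 (T/G), site 25 (A/C), site 32 (A/T).
p = 12/34 = 0.352941.
d = −0.75 · ln(1 − (4/3)·0.352941) = −0.75 · ln(0.529412) = −0.75 · (-0.635988) = 0.4770.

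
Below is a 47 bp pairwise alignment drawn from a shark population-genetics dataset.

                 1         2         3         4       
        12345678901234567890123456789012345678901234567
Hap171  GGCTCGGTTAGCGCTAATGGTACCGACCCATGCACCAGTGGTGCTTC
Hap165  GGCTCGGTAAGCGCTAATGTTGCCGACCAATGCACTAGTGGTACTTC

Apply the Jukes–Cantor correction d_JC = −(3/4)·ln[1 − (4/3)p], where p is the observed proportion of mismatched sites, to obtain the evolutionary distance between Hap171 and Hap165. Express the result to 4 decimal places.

Mismatches occur at site 9 (T→A), site 20 (G→T), site 22 (A→G), site 29 (C→A), site 36 (C→T), site 43 (G→A).
p = 6/47 = 0.127660.
d = −0.75 · ln(1 − (4/3)·0.127660) = −0.75 · ln(0.829787) = −0.75 · (-0.186586) = 0.1399.

0.1399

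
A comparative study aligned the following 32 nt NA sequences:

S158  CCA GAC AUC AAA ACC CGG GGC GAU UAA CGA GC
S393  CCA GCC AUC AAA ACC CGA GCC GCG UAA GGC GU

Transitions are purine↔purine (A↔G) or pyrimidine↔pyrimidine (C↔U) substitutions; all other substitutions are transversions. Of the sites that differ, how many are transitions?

2

Differing sites — 5:A/C (Tv); 18:G/A (Ti); 20:G/C (Tv); 23:A/C (Tv); 24:U/G (Tv); 28:C/G (Tv); 30:A/C (Tv); 32:C/U (Ti).
Of the 8 differences, 2 transitions and 6 transversions, so the answer is 2.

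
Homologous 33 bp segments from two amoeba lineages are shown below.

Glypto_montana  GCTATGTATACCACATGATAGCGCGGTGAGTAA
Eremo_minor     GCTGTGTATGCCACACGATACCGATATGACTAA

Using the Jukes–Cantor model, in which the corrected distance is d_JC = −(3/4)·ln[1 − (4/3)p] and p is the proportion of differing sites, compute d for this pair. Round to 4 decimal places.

0.2928

Differing sites — 4:A/G; 10:A/G; 16:T/C; 21:G/C; 24:C/A; 25:G/T; 26:G/A; 30:G/C.
p = 8/33 = 0.242424.
d = −0.75 · ln(1 − (4/3)·0.242424) = −0.75 · ln(0.676768) = −0.75 · (-0.390427) = 0.2928.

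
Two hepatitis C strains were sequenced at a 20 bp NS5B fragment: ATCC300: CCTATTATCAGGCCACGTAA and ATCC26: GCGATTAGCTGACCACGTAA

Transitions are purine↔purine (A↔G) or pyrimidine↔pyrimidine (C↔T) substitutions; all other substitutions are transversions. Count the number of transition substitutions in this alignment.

Mismatches occur at site 1 (C↔G, transversion), site 3 (T↔G, transversion), site 8 (T↔G, transversion), site 10 (A↔T, transversion), site 12 (G↔A, transition).
Of the 5 differences, 1 transition and 4 transversions, so the answer is 1.

1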